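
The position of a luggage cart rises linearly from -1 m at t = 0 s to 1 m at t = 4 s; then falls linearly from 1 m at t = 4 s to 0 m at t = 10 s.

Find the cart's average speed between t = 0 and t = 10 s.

0.3 m/s

Average speed = (total path length)/(elapsed time); on a piecewise-linear x-t graph the path length is Σ|Δx|.
0–4 s: |Δx| = |1 − -1| = 2 m
4–10 s: |Δx| = |0 − 1| = 1 m
Total path = 3 m; average speed = 3/10 = 0.3 m/s.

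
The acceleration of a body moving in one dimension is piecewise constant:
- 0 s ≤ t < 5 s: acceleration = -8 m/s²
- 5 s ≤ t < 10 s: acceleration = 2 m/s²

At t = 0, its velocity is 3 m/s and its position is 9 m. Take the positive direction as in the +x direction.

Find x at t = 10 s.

On each constant-a segment, Δv = aΔt and Δx = v₀Δt + ½aΔt²; chain segment to segment.
0–5 s: v starts 3 m/s; Δx = 3·5 + ½·-8·5² = -85 m; v ends -37 m/s.
5–10 s: v starts -37 m/s; Δx = -37·5 + ½·2·5² = -160 m; v ends -27 m/s.
x(10) = 9 + Σ Δx = -236 m.

-236 m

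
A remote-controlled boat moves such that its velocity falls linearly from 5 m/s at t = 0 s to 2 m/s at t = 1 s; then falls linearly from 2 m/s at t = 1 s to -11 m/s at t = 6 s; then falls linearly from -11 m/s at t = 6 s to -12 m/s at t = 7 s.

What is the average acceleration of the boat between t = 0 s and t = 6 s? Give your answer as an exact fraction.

Average acceleration = Δv/Δt = (-11 − 5)/(6 − 0) = -8/3 m/s².

-8/3 m/s²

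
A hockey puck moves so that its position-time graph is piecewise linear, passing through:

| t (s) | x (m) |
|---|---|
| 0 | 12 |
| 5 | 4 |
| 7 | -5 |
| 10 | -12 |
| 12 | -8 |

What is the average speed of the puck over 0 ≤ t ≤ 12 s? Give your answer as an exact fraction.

7/3 m/s

Average speed = (total path length)/(elapsed time); on a piecewise-linear x-t graph the path length is Σ|Δx|.
0–5 s: |Δx| = |4 − 12| = 8 m
5–7 s: |Δx| = |-5 − 4| = 9 m
7–10 s: |Δx| = |-12 − -5| = 7 m
10–12 s: |Δx| = |-8 − -12| = 4 m
Total path = 28 m; average speed = 28/12 = 7/3 m/s.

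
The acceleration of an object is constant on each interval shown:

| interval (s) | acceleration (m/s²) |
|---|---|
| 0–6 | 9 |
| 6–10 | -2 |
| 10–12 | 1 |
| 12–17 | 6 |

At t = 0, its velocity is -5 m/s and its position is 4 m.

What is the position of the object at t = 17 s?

690 m

On each constant-a segment, Δv = aΔt and Δx = v₀Δt + ½aΔt²; chain segment to segment.
0–6 s: v starts -5 m/s; Δx = -5·6 + ½·9·6² = 132 m; v ends 49 m/s.
6–10 s: v starts 49 m/s; Δx = 49·4 + ½·-2·4² = 180 m; v ends 41 m/s.
10–12 s: v starts 41 m/s; Δx = 41·2 + ½·1·2² = 84 m; v ends 43 m/s.
12–17 s: v starts 43 m/s; Δx = 43·5 + ½·6·5² = 290 m; v ends 73 m/s.
x(17) = 4 + Σ Δx = 690 m.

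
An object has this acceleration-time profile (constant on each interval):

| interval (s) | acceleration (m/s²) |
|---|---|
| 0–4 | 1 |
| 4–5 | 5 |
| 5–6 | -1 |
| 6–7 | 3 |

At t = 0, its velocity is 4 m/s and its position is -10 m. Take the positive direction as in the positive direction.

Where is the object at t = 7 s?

50.5 m

On each constant-a segment, Δv = aΔt and Δx = v₀Δt + ½aΔt²; chain segment to segment.
0–4 s: v starts 4 m/s; Δx = 4·4 + ½·1·4² = 24 m; v ends 8 m/s.
4–5 s: v starts 8 m/s; Δx = 8·1 + ½·5·1² = 10.5 m; v ends 13 m/s.
5–6 s: v starts 13 m/s; Δx = 13·1 + ½·-1·1² = 12.5 m; v ends 12 m/s.
6–7 s: v starts 12 m/s; Δx = 12·1 + ½·3·1² = 13.5 m; v ends 15 m/s.
x(7) = -10 + Σ Δx = 50.5 m.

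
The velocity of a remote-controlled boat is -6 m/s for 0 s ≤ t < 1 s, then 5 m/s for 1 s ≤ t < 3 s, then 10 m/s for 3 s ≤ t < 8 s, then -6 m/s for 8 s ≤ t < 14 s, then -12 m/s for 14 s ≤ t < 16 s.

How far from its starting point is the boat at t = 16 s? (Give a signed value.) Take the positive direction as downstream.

Net displacement equals the area under the velocity-time graph (areas below the axis count negative).
0–1 s: -6 × 1 = -6 m
1–3 s: 5 × 2 = 10 m
3–8 s: 10 × 5 = 50 m
8–14 s: -6 × 6 = -36 m
14–16 s: -12 × 2 = -24 m
Net displacement = -6 m

-6 m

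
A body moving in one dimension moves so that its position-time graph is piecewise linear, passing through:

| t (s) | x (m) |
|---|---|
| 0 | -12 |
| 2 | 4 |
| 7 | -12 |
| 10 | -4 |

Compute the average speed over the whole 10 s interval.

Average speed = (total path length)/(elapsed time); on a piecewise-linear x-t graph the path length is Σ|Δx|.
0–2 s: |Δx| = |4 − -12| = 16 m
2–7 s: |Δx| = |-12 − 4| = 16 m
7–10 s: |Δx| = |-4 − -12| = 8 m
Total path = 40 m; average speed = 40/10 = 4 m/s.

4 m/s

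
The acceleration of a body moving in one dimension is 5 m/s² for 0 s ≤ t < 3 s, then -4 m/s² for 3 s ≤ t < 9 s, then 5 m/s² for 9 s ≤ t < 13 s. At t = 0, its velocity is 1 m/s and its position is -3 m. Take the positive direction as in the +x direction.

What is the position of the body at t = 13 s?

On each constant-a segment, Δv = aΔt and Δx = v₀Δt + ½aΔt²; chain segment to segment.
0–3 s: v starts 1 m/s; Δx = 1·3 + ½·5·3² = 25.5 m; v ends 16 m/s.
3–9 s: v starts 16 m/s; Δx = 16·6 + ½·-4·6² = 24 m; v ends -8 m/s.
9–13 s: v starts -8 m/s; Δx = -8·4 + ½·5·4² = 8 m; v ends 12 m/s.
x(13) = -3 + Σ Δx = 54.5 m.

54.5 m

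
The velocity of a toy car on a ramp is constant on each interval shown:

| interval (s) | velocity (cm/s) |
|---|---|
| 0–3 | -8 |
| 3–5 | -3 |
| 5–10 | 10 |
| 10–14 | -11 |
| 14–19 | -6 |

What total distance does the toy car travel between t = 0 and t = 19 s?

154 cm

Total distance travelled is ∫|v| dt — sum the magnitudes of each area piece.
0–3 s: |-8| × 3 = 24 cm
3–5 s: |-3| × 2 = 6 cm
5–10 s: |10| × 5 = 50 cm
10–14 s: |-11| × 4 = 44 cm
14–19 s: |-6| × 5 = 30 cm
Total distance = 154 cm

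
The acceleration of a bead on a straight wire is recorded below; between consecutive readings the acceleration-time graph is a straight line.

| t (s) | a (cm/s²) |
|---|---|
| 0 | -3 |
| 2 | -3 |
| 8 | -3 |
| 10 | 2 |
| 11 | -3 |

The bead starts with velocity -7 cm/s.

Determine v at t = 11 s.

Δv equals the area under the a-t graph; then v = v₀ + Δv.
0–2 s: -3 × 2 = -6 cm/s
2–8 s: -3 × 6 = -18 cm/s
8–10 s: ½(-3 + 2)(2) = -1 cm/s
10–11 s: ½(2 + -3)(1) = -0.5 cm/s
Δv = -25.5 cm/s, so v(11) = -7 + (-25.5) = -32.5 cm/s.

-32.5 cm/s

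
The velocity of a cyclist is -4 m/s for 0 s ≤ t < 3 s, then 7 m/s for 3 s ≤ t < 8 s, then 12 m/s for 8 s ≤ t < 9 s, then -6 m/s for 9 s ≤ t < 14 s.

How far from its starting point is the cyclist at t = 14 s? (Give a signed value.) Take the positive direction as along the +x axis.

5 m

Displacement is the signed area under the v-t curve.
0–3 s: -4 × 3 = -12 m
3–8 s: 7 × 5 = 35 m
8–9 s: 12 × 1 = 12 m
9–14 s: -6 × 5 = -30 m
Net displacement = 5 m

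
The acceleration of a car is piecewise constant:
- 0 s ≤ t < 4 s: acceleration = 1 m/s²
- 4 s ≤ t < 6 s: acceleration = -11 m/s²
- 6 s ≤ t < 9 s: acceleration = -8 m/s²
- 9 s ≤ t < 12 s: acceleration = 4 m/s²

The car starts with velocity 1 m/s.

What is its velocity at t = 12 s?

-29 m/s

Δv equals the area under the a-t graph; then v = v₀ + Δv.
0–4 s: 1 × 4 = 4 m/s
4–6 s: -11 × 2 = -22 m/s
6–9 s: -8 × 3 = -24 m/s
9–12 s: 4 × 3 = 12 m/s
Δv = -30 m/s, so v(12) = 1 + (-30) = -29 m/s.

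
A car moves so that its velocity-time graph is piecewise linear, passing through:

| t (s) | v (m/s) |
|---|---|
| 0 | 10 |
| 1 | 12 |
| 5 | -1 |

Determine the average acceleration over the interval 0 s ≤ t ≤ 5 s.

Average acceleration = Δv/Δt = (-1 − 10)/(5 − 0) = -2.2 m/s².

-2.2 m/s²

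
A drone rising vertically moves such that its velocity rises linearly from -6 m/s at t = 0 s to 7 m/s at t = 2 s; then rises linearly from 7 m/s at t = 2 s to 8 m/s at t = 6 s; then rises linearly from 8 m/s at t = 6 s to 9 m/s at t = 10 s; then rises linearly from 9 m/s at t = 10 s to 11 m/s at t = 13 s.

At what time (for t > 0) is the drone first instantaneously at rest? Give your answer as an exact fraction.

v changes sign on 0–2 s (from -6 to 7); the graph is linear there, so v = 0 at t = 0 + (6)·(2 − 0)/(7 − -6) = 12/13 s.

t = 12/13 s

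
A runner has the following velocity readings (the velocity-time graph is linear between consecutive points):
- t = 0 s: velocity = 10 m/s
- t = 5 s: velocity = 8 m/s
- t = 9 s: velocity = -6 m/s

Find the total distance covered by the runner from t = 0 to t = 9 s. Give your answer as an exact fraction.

415/7 m

Distance (not displacement) is the total path length: add the absolute areas under v-t.
0–5 s: |½(10 + 8)(5)| = 45 m
5–9 s: v = 0 at t = 51/7 s; triangle areas 64/7 + 36/7 = 100/7 m
Total distance = 415/7 m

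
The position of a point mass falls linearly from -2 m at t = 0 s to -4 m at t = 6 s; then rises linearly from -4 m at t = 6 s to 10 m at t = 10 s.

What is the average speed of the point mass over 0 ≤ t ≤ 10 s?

1.6 m/s

Average speed = (total path length)/(elapsed time); on a piecewise-linear x-t graph the path length is Σ|Δx|.
0–6 s: |Δx| = |-4 − -2| = 2 m
6–10 s: |Δx| = |10 − -4| = 14 m
Total path = 16 m; average speed = 16/10 = 1.6 m/s.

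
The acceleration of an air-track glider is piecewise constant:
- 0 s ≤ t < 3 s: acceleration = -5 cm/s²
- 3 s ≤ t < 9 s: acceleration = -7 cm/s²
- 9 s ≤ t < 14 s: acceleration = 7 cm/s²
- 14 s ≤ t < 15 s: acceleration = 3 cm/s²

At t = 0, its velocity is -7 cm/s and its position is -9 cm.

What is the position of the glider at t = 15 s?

-570.5 cm

On each constant-a segment, Δv = aΔt and Δx = v₀Δt + ½aΔt²; chain segment to segment.
0–3 s: v starts -7 cm/s; Δx = -7·3 + ½·-5·3² = -43.5 cm; v ends -22 cm/s.
3–9 s: v starts -22 cm/s; Δx = -22·6 + ½·-7·6² = -258 cm; v ends -64 cm/s.
9–14 s: v starts -64 cm/s; Δx = -64·5 + ½·7·5² = -232.5 cm; v ends -29 cm/s.
14–15 s: v starts -29 cm/s; Δx = -29·1 + ½·3·1² = -27.5 cm; v ends -26 cm/s.
x(15) = -9 + Σ Δx = -570.5 cm.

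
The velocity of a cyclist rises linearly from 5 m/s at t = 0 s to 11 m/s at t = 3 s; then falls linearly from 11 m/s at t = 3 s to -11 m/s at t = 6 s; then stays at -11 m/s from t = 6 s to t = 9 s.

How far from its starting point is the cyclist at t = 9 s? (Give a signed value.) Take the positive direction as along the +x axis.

Net displacement equals the area under the velocity-time graph (areas below the axis count negative).
0–3 s: ½(5 + 11)(3) = 24 m
3–6 s: ½(11 + -11)(3) = 0 m
6–9 s: -11 × 3 = -33 m
Net displacement = -9 m

-9 m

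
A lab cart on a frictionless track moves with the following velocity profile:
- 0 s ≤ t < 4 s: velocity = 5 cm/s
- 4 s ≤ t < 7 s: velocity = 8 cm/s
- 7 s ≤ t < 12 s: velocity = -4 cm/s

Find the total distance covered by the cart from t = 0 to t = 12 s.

Distance (not displacement) is the total path length: add the absolute areas under v-t.
0–4 s: |5| × 4 = 20 cm
4–7 s: |8| × 3 = 24 cm
7–12 s: |-4| × 5 = 20 cm
Total distance = 64 cm

64 cm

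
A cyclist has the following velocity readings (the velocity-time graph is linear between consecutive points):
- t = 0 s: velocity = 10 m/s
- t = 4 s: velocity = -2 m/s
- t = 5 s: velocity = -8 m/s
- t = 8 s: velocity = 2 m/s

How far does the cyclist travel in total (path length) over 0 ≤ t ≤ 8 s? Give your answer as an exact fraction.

Distance (not displacement) is the total path length: add the absolute areas under v-t.
0–4 s: v = 0 at t = 10/3 s; triangle areas 50/3 + 2/3 = 52/3 m
4–5 s: |½(-2 + -8)(1)| = 5 m
5–8 s: v = 0 at t = 7.4 s; triangle areas 9.6 + 0.6 = 10.2 m
Total distance = 488/15 m

488/15 m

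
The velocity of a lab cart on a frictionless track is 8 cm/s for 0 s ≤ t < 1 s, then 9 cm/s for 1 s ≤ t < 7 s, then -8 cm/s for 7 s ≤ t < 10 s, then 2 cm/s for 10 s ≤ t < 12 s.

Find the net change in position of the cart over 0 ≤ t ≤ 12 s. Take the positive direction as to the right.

42 cm

Net displacement equals the area under the velocity-time graph (areas below the axis count negative).
0–1 s: 8 × 1 = 8 cm
1–7 s: 9 × 6 = 54 cm
7–10 s: -8 × 3 = -24 cm
10–12 s: 2 × 2 = 4 cm
Net displacement = 42 cm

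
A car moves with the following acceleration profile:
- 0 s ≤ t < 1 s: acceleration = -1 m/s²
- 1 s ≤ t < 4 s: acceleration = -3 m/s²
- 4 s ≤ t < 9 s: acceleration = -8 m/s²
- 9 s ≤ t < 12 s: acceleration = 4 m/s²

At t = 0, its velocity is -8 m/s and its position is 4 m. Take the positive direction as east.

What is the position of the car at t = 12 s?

On each constant-a segment, Δv = aΔt and Δx = v₀Δt + ½aΔt²; chain segment to segment.
0–1 s: v starts -8 m/s; Δx = -8·1 + ½·-1·1² = -8.5 m; v ends -9 m/s.
1–4 s: v starts -9 m/s; Δx = -9·3 + ½·-3·3² = -40.5 m; v ends -18 m/s.
4–9 s: v starts -18 m/s; Δx = -18·5 + ½·-8·5² = -190 m; v ends -58 m/s.
9–12 s: v starts -58 m/s; Δx = -58·3 + ½·4·3² = -156 m; v ends -46 m/s.
x(12) = 4 + Σ Δx = -391 m.

-391 m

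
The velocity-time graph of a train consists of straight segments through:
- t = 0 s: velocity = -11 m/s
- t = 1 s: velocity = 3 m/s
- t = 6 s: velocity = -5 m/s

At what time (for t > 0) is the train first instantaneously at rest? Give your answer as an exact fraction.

v changes sign on 0–1 s (from -11 to 3); the graph is linear there, so v = 0 at t = 0 + (11)·(1 − 0)/(3 − -11) = 11/14 s.

t = 11/14 s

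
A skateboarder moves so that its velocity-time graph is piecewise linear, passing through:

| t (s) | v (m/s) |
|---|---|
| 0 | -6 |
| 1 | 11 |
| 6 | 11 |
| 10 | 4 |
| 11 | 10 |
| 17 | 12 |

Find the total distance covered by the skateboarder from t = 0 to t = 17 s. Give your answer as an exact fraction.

Total distance travelled is ∫|v| dt — sum the magnitudes of each area piece.
0–1 s: v = 0 at t = 6/17 s; triangle areas 18/17 + 121/34 = 157/34 m
1–6 s: |11| × 5 = 55 m
6–10 s: |½(11 + 4)(4)| = 30 m
10–11 s: |½(4 + 10)(1)| = 7 m
11–17 s: |½(10 + 12)(6)| = 66 m
Total distance = 5529/34 m

5529/34 m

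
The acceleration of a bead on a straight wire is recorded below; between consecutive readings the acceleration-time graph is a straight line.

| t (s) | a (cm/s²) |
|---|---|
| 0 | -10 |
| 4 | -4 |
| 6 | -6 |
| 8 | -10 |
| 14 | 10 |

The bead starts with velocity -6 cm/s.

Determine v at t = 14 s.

Δv equals the area under the a-t graph; then v = v₀ + Δv.
0–4 s: ½(-10 + -4)(4) = -28 cm/s
4–6 s: ½(-4 + -6)(2) = -10 cm/s
6–8 s: ½(-6 + -10)(2) = -16 cm/s
8–14 s: ½(-10 + 10)(6) = 0 cm/s
Δv = -54 cm/s, so v(14) = -6 + (-54) = -60 cm/s.

-60 cm/s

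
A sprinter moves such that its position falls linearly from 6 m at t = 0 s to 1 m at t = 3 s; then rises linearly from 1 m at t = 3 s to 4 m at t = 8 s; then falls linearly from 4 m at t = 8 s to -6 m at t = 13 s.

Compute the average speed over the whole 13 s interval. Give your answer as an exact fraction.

Average speed = (total path length)/(elapsed time); on a piecewise-linear x-t graph the path length is Σ|Δx|.
0–3 s: |Δx| = |1 − 6| = 5 m
3–8 s: |Δx| = |4 − 1| = 3 m
8–13 s: |Δx| = |-6 − 4| = 10 m
Total path = 18 m; average speed = 18/13 = 18/13 m/s.

18/13 m/s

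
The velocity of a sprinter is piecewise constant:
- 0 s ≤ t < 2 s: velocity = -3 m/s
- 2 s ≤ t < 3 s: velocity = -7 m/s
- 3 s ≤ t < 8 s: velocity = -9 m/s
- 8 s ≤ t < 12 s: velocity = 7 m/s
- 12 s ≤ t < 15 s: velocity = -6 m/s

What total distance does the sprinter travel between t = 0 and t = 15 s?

Total distance travelled is ∫|v| dt — sum the magnitudes of each area piece.
0–2 s: |-3| × 2 = 6 m
2–3 s: |-7| × 1 = 7 m
3–8 s: |-9| × 5 = 45 m
8–12 s: |7| × 4 = 28 m
12–15 s: |-6| × 3 = 18 m
Total distance = 104 m

104 m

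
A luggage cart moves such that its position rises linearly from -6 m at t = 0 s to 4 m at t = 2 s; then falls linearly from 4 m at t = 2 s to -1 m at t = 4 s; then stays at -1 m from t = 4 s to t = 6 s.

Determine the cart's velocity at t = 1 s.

Velocity is the slope of the x-t graph on 0–2 s: (4 − -6)/(2 − 0) = 5 m/s.

5 m/s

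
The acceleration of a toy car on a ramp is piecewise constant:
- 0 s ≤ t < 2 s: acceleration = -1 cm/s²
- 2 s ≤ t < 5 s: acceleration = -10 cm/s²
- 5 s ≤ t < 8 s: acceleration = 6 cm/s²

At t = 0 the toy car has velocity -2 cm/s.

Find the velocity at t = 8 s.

-16 cm/s

Δv equals the area under the a-t graph; then v = v₀ + Δv.
0–2 s: -1 × 2 = -2 cm/s
2–5 s: -10 × 3 = -30 cm/s
5–8 s: 6 × 3 = 18 cm/s
Δv = -14 cm/s, so v(8) = -2 + (-14) = -16 cm/s.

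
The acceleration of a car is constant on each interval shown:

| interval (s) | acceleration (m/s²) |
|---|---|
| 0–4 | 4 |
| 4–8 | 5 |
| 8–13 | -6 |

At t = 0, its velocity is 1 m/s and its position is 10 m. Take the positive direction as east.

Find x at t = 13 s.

On each constant-a segment, Δv = aΔt and Δx = v₀Δt + ½aΔt²; chain segment to segment.
0–4 s: v starts 1 m/s; Δx = 1·4 + ½·4·4² = 36 m; v ends 17 m/s.
4–8 s: v starts 17 m/s; Δx = 17·4 + ½·5·4² = 108 m; v ends 37 m/s.
8–13 s: v starts 37 m/s; Δx = 37·5 + ½·-6·5² = 110 m; v ends 7 m/s.
x(13) = 10 + Σ Δx = 264 m.

264 m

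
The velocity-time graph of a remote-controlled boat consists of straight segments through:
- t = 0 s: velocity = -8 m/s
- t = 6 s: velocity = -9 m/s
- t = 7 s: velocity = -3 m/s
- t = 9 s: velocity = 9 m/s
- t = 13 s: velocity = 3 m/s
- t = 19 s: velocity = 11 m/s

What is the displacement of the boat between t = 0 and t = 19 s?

15 m

Displacement is the signed area under the v-t curve.
0–6 s: ½(-8 + -9)(6) = -51 m
6–7 s: ½(-9 + -3)(1) = -6 m
7–9 s: ½(-3 + 9)(2) = 6 m
9–13 s: ½(9 + 3)(4) = 24 m
13–19 s: ½(3 + 11)(6) = 42 m
Net displacement = 15 m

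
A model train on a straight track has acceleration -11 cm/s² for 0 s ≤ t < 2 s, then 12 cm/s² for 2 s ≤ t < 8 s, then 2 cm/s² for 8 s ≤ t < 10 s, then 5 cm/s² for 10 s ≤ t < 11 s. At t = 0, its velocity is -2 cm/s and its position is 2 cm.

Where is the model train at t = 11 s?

On each constant-a segment, Δv = aΔt and Δx = v₀Δt + ½aΔt²; chain segment to segment.
0–2 s: v starts -2 cm/s; Δx = -2·2 + ½·-11·2² = -26 cm; v ends -24 cm/s.
2–8 s: v starts -24 cm/s; Δx = -24·6 + ½·12·6² = 72 cm; v ends 48 cm/s.
8–10 s: v starts 48 cm/s; Δx = 48·2 + ½·2·2² = 100 cm; v ends 52 cm/s.
10–11 s: v starts 52 cm/s; Δx = 52·1 + ½·5·1² = 54.5 cm; v ends 57 cm/s.
x(11) = 2 + Σ Δx = 202.5 cm.

202.5 cm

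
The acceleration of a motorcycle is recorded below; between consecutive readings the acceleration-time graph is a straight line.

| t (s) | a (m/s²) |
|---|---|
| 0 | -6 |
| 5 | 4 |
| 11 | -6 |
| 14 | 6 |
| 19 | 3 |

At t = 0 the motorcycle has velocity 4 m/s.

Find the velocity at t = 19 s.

15.5 m/s

Δv equals the area under the a-t graph; then v = v₀ + Δv.
0–5 s: ½(-6 + 4)(5) = -5 m/s
5–11 s: ½(4 + -6)(6) = -6 m/s
11–14 s: ½(-6 + 6)(3) = 0 m/s
14–19 s: ½(6 + 3)(5) = 22.5 m/s
Δv = 11.5 m/s, so v(19) = 4 + (11.5) = 15.5 m/s.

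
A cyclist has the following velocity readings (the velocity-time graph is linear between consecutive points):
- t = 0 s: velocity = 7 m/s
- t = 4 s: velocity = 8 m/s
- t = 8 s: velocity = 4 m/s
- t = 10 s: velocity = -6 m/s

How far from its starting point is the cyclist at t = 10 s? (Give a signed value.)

52 m

Net displacement equals the area under the velocity-time graph (areas below the axis count negative).
0–4 s: ½(7 + 8)(4) = 30 m
4–8 s: ½(8 + 4)(4) = 24 m
8–10 s: ½(4 + -6)(2) = -2 m
Net displacement = 52 m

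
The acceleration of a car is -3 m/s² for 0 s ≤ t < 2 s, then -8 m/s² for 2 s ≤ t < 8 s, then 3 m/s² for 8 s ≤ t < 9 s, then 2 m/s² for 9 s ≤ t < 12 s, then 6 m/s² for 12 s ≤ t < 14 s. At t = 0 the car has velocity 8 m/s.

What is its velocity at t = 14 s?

-25 m/s

Δv equals the area under the a-t graph; then v = v₀ + Δv.
0–2 s: -3 × 2 = -6 m/s
2–8 s: -8 × 6 = -48 m/s
8–9 s: 3 × 1 = 3 m/s
9–12 s: 2 × 3 = 6 m/s
12–14 s: 6 × 2 = 12 m/s
Δv = -33 m/s, so v(14) = 8 + (-33) = -25 m/s.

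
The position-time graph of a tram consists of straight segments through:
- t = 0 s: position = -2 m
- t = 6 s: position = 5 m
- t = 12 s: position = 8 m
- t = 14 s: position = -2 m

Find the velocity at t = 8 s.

0.5 m/s

Velocity is the slope of the x-t graph on 6–12 s: (8 − 5)/(12 − 6) = 0.5 m/s.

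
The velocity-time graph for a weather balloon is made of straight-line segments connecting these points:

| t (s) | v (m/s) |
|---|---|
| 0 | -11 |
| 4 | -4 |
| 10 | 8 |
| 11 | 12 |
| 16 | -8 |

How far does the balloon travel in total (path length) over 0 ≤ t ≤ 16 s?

Total distance travelled is ∫|v| dt — sum the magnitudes of each area piece.
0–4 s: |½(-11 + -4)(4)| = 30 m
4–10 s: v = 0 at t = 6 s; triangle areas 4 + 16 = 20 m
10–11 s: |½(8 + 12)(1)| = 10 m
11–16 s: v = 0 at t = 14 s; triangle areas 18 + 8 = 26 m
Total distance = 86 m

86 m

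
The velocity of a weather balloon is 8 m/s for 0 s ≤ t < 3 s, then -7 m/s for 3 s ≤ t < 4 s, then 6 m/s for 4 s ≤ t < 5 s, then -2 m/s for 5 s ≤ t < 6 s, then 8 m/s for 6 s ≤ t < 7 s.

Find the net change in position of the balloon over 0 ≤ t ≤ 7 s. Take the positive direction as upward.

Displacement is the signed area under the v-t curve.
0–3 s: 8 × 3 = 24 m
3–4 s: -7 × 1 = -7 m
4–5 s: 6 × 1 = 6 m
5–6 s: -2 × 1 = -2 m
6–7 s: 8 × 1 = 8 m
Net displacement = 29 m

29 m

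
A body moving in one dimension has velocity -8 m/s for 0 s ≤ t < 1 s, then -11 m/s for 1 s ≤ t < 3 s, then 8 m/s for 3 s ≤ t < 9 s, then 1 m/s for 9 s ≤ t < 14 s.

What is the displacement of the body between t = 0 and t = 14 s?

23 m

Net displacement equals the area under the velocity-time graph (areas below the axis count negative).
0–1 s: -8 × 1 = -8 m
1–3 s: -11 × 2 = -22 m
3–9 s: 8 × 6 = 48 m
9–14 s: 1 × 5 = 5 m
Net displacement = 23 m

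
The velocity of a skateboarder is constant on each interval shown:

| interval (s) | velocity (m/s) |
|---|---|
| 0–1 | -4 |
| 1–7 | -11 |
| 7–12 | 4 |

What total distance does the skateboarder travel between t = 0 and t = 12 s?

Total distance travelled is ∫|v| dt — sum the magnitudes of each area piece.
0–1 s: |-4| × 1 = 4 m
1–7 s: |-11| × 6 = 66 m
7–12 s: |4| × 5 = 20 m
Total distance = 90 m

90 m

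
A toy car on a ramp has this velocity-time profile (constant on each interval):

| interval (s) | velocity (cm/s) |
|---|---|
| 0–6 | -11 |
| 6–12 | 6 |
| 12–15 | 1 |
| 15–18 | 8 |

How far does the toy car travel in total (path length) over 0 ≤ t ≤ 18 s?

Total distance travelled is ∫|v| dt — sum the magnitudes of each area piece.
0–6 s: |-11| × 6 = 66 cm
6–12 s: |6| × 6 = 36 cm
12–15 s: |1| × 3 = 3 cm
15–18 s: |8| × 3 = 24 cm
Total distance = 129 cm

129 cm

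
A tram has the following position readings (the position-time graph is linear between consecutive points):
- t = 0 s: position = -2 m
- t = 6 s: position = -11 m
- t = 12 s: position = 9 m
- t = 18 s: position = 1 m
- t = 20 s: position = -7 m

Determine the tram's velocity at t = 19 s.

-4 m/s

Velocity is the slope of the x-t graph on 18–20 s: (-7 − 1)/(20 − 18) = -4 m/s.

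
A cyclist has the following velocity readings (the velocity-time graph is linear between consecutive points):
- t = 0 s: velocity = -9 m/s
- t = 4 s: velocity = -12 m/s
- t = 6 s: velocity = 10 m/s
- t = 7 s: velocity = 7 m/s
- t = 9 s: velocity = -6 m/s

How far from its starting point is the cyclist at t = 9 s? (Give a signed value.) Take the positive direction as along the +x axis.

Net displacement equals the area under the velocity-time graph (areas below the axis count negative).
0–4 s: ½(-9 + -12)(4) = -42 m
4–6 s: ½(-12 + 10)(2) = -2 m
6–7 s: ½(10 + 7)(1) = 8.5 m
7–9 s: ½(7 + -6)(2) = 1 m
Net displacement = -34.5 m

-34.5 m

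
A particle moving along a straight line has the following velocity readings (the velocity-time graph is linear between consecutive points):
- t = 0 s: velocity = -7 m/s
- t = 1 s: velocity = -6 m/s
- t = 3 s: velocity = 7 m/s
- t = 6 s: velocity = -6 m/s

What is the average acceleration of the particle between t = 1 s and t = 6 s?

Average acceleration = Δv/Δt = (-6 − -6)/(6 − 1) = 0 m/s².

0 m/s²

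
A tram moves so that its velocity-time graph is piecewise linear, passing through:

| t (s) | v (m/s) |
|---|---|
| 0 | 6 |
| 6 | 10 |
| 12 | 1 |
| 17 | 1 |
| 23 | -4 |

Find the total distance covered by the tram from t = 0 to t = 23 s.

Distance (not displacement) is the total path length: add the absolute areas under v-t.
0–6 s: |½(6 + 10)(6)| = 48 m
6–12 s: |½(10 + 1)(6)| = 33 m
12–17 s: |1| × 5 = 5 m
17–23 s: v = 0 at t = 18.2 s; triangle areas 0.6 + 9.6 = 10.2 m
Total distance = 96.2 m

96.2 m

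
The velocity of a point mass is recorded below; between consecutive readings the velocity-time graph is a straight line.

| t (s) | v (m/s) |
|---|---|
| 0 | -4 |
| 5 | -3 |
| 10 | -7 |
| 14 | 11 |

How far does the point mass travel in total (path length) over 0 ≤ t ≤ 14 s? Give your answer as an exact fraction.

1105/18 m

Total distance travelled is ∫|v| dt — sum the magnitudes of each area piece.
0–5 s: |½(-4 + -3)(5)| = 17.5 m
5–10 s: |½(-3 + -7)(5)| = 25 m
10–14 s: v = 0 at t = 104/9 s; triangle areas 49/9 + 121/9 = 170/9 m
Total distance = 1105/18 m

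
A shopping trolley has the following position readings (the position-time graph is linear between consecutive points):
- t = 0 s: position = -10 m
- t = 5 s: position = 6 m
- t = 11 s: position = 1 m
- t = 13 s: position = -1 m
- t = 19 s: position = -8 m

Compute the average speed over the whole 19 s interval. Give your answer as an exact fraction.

Average speed = (total path length)/(elapsed time); on a piecewise-linear x-t graph the path length is Σ|Δx|.
0–5 s: |Δx| = |6 − -10| = 16 m
5–11 s: |Δx| = |1 − 6| = 5 m
11–13 s: |Δx| = |-1 − 1| = 2 m
13–19 s: |Δx| = |-8 − -1| = 7 m
Total path = 30 m; average speed = 30/19 = 30/19 m/s.

30/19 m/s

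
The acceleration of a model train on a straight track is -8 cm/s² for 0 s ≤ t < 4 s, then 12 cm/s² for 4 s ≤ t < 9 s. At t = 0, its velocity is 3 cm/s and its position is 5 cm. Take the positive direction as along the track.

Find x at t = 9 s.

On each constant-a segment, Δv = aΔt and Δx = v₀Δt + ½aΔt²; chain segment to segment.
0–4 s: v starts 3 cm/s; Δx = 3·4 + ½·-8·4² = -52 cm; v ends -29 cm/s.
4–9 s: v starts -29 cm/s; Δx = -29·5 + ½·12·5² = 5 cm; v ends 31 cm/s.
x(9) = 5 + Σ Δx = -42 cm.

-42 cm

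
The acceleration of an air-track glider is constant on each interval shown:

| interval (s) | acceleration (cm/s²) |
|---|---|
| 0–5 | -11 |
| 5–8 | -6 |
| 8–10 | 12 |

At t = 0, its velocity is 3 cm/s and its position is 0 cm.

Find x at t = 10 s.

On each constant-a segment, Δv = aΔt and Δx = v₀Δt + ½aΔt²; chain segment to segment.
0–5 s: v starts 3 cm/s; Δx = 3·5 + ½·-11·5² = -122.5 cm; v ends -52 cm/s.
5–8 s: v starts -52 cm/s; Δx = -52·3 + ½·-6·3² = -183 cm; v ends -70 cm/s.
8–10 s: v starts -70 cm/s; Δx = -70·2 + ½·12·2² = -116 cm; v ends -46 cm/s.
x(10) = 0 + Σ Δx = -421.5 cm.

-421.5 cm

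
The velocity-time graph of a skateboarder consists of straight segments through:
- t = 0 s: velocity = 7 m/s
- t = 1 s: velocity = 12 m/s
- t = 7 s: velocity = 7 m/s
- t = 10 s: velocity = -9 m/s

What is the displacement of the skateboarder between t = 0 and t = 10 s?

63.5 m

Net displacement equals the area under the velocity-time graph (areas below the axis count negative).
0–1 s: ½(7 + 12)(1) = 9.5 m
1–7 s: ½(12 + 7)(6) = 57 m
7–10 s: ½(7 + -9)(3) = -3 m
Net displacement = 63.5 m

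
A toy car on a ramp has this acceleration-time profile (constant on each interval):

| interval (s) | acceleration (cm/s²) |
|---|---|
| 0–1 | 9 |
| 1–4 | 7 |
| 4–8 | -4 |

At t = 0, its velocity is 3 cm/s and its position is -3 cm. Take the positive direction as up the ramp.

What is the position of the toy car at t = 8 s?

On each constant-a segment, Δv = aΔt and Δx = v₀Δt + ½aΔt²; chain segment to segment.
0–1 s: v starts 3 cm/s; Δx = 3·1 + ½·9·1² = 7.5 cm; v ends 12 cm/s.
1–4 s: v starts 12 cm/s; Δx = 12·3 + ½·7·3² = 67.5 cm; v ends 33 cm/s.
4–8 s: v starts 33 cm/s; Δx = 33·4 + ½·-4·4² = 100 cm; v ends 17 cm/s.
x(8) = -3 + Σ Δx = 172 cm.

172 cm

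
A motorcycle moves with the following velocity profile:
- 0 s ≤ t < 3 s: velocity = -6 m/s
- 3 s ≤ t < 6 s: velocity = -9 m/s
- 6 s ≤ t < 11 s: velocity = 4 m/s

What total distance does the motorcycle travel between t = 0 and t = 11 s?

Total distance travelled is ∫|v| dt — sum the magnitudes of each area piece.
0–3 s: |-6| × 3 = 18 m
3–6 s: |-9| × 3 = 27 m
6–11 s: |4| × 5 = 20 m
Total distance = 65 m

65 m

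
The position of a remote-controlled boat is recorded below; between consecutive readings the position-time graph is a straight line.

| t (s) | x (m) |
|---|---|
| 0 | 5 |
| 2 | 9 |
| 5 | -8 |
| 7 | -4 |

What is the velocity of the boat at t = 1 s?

2 m/s

Velocity is the slope of the x-t graph on 0–2 s: (9 − 5)/(2 − 0) = 2 m/s.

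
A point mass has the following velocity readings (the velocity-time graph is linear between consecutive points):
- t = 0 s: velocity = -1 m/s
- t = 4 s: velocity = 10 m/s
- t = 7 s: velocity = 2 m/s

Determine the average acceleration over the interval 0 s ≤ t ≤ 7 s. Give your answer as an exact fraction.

Average acceleration = Δv/Δt = (2 − -1)/(7 − 0) = 3/7 m/s².

3/7 m/s²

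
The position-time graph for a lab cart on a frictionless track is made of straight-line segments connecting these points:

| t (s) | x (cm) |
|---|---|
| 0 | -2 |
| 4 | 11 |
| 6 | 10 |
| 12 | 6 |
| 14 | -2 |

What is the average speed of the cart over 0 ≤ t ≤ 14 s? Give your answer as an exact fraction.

13/7 cm/s

Average speed = (total path length)/(elapsed time); on a piecewise-linear x-t graph the path length is Σ|Δx|.
0–4 s: |Δx| = |11 − -2| = 13 cm
4–6 s: |Δx| = |10 − 11| = 1 cm
6–12 s: |Δx| = |6 − 10| = 4 cm
12–14 s: |Δx| = |-2 − 6| = 8 cm
Total path = 26 cm; average speed = 26/14 = 13/7 cm/s.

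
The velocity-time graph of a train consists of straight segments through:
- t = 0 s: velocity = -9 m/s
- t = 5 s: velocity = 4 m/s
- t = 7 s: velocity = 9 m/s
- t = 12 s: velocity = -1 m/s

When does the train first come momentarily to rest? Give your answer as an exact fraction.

t = 45/13 s

v changes sign on 0–5 s (from -9 to 4); the graph is linear there, so v = 0 at t = 0 + (9)·(5 − 0)/(4 − -9) = 45/13 s.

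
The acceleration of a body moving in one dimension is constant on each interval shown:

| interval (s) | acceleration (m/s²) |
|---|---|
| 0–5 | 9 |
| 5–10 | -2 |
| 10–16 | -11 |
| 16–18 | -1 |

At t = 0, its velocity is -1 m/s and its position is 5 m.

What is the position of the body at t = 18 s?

On each constant-a segment, Δv = aΔt and Δx = v₀Δt + ½aΔt²; chain segment to segment.
0–5 s: v starts -1 m/s; Δx = -1·5 + ½·9·5² = 107.5 m; v ends 44 m/s.
5–10 s: v starts 44 m/s; Δx = 44·5 + ½·-2·5² = 195 m; v ends 34 m/s.
10–16 s: v starts 34 m/s; Δx = 34·6 + ½·-11·6² = 6 m; v ends -32 m/s.
16–18 s: v starts -32 m/s; Δx = -32·2 + ½·-1·2² = -66 m; v ends -34 m/s.
x(18) = 5 + Σ Δx = 247.5 m.

247.5 m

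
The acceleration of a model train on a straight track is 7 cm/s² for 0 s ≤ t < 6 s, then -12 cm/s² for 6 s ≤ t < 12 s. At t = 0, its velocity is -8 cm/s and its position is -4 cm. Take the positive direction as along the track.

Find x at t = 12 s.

62 cm

On each constant-a segment, Δv = aΔt and Δx = v₀Δt + ½aΔt²; chain segment to segment.
0–6 s: v starts -8 cm/s; Δx = -8·6 + ½·7·6² = 78 cm; v ends 34 cm/s.
6–12 s: v starts 34 cm/s; Δx = 34·6 + ½·-12·6² = -12 cm; v ends -38 cm/s.
x(12) = -4 + Σ Δx = 62 cm.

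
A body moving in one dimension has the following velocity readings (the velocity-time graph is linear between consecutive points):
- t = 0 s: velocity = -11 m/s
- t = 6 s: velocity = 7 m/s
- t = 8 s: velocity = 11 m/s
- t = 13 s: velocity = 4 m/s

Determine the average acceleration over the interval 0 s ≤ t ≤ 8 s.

2.75 m/s²

Average acceleration = Δv/Δt = (11 − -11)/(8 − 0) = 2.75 m/s².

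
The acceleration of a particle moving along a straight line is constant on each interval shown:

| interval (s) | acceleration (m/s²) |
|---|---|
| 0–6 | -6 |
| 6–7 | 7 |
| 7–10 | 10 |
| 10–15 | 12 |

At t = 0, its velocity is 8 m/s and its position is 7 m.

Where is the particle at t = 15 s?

99.5 m

On each constant-a segment, Δv = aΔt and Δx = v₀Δt + ½aΔt²; chain segment to segment.
0–6 s: v starts 8 m/s; Δx = 8·6 + ½·-6·6² = -60 m; v ends -28 m/s.
6–7 s: v starts -28 m/s; Δx = -28·1 + ½·7·1² = -24.5 m; v ends -21 m/s.
7–10 s: v starts -21 m/s; Δx = -21·3 + ½·10·3² = -18 m; v ends 9 m/s.
10–15 s: v starts 9 m/s; Δx = 9·5 + ½·12·5² = 195 m; v ends 69 m/s.
x(15) = 7 + Σ Δx = 99.5 m.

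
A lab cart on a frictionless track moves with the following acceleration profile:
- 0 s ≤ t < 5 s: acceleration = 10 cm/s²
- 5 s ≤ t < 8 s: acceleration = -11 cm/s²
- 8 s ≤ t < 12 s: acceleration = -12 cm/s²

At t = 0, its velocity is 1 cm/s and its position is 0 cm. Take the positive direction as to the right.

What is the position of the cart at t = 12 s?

209.5 cm

On each constant-a segment, Δv = aΔt and Δx = v₀Δt + ½aΔt²; chain segment to segment.
0–5 s: v starts 1 cm/s; Δx = 1·5 + ½·10·5² = 130 cm; v ends 51 cm/s.
5–8 s: v starts 51 cm/s; Δx = 51·3 + ½·-11·3² = 103.5 cm; v ends 18 cm/s.
8–12 s: v starts 18 cm/s; Δx = 18·4 + ½·-12·4² = -24 cm; v ends -30 cm/s.
x(12) = 0 + Σ Δx = 209.5 cm.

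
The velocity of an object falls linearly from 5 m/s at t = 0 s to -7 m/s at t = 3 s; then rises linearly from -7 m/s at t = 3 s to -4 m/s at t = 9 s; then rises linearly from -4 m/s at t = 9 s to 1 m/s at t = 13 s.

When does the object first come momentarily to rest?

v changes sign on 0–3 s (from 5 to -7); the graph is linear there, so v = 0 at t = 0 + (-5)·(3 − 0)/(-7 − 5) = 1.25 s.

t = 1.25 s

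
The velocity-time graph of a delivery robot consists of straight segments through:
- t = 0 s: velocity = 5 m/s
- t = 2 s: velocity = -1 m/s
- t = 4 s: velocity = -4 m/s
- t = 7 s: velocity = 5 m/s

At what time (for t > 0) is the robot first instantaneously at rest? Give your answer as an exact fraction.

v changes sign on 0–2 s (from 5 to -1); the graph is linear there, so v = 0 at t = 0 + (-5)·(2 − 0)/(-1 − 5) = 5/3 s.

t = 5/3 s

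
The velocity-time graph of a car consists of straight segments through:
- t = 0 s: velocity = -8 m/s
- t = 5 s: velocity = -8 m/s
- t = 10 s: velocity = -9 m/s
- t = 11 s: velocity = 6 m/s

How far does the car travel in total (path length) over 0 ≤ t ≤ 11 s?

Distance (not displacement) is the total path length: add the absolute areas under v-t.
0–5 s: |-8| × 5 = 40 m
5–10 s: |½(-8 + -9)(5)| = 42.5 m
10–11 s: v = 0 at t = 10.6 s; triangle areas 2.7 + 1.2 = 3.9 m
Total distance = 86.4 m

86.4 m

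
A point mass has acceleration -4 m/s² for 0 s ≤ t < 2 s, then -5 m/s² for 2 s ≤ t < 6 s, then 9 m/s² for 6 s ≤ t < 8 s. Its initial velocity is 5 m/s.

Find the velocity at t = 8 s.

-5 m/s

Δv equals the area under the a-t graph; then v = v₀ + Δv.
0–2 s: -4 × 2 = -8 m/s
2–6 s: -5 × 4 = -20 m/s
6–8 s: 9 × 2 = 18 m/s
Δv = -10 m/s, so v(8) = 5 + (-10) = -5 m/s.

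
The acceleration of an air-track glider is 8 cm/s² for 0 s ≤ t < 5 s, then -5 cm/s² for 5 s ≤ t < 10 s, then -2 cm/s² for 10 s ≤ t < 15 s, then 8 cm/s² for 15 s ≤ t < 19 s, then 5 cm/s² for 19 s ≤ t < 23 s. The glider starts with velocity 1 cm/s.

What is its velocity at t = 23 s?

58 cm/s

Δv equals the area under the a-t graph; then v = v₀ + Δv.
0–5 s: 8 × 5 = 40 cm/s
5–10 s: -5 × 5 = -25 cm/s
10–15 s: -2 × 5 = -10 cm/s
15–19 s: 8 × 4 = 32 cm/s
19–23 s: 5 × 4 = 20 cm/s
Δv = 57 cm/s, so v(23) = 1 + (57) = 58 cm/s.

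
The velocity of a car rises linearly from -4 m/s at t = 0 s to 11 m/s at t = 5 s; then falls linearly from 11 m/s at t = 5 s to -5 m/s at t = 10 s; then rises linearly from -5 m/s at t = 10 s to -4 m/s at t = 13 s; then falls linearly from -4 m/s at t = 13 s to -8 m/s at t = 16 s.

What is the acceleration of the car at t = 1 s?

Acceleration is the slope of the v-t graph on 0–5 s: (11 − -4)/(5 − 0) = 3 m/s².

3 m/s²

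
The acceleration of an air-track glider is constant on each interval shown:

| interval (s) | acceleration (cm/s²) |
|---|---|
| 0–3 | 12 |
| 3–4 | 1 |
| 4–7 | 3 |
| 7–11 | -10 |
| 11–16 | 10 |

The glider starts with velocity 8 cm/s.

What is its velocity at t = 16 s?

64 cm/s

Δv equals the area under the a-t graph; then v = v₀ + Δv.
0–3 s: 12 × 3 = 36 cm/s
3–4 s: 1 × 1 = 1 cm/s
4–7 s: 3 × 3 = 9 cm/s
7–11 s: -10 × 4 = -40 cm/s
11–16 s: 10 × 5 = 50 cm/s
Δv = 56 cm/s, so v(16) = 8 + (56) = 64 cm/s.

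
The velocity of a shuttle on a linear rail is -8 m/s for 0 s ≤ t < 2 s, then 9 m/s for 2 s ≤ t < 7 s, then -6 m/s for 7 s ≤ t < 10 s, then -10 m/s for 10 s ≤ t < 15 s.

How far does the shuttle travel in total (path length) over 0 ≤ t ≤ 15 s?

Total distance travelled is ∫|v| dt — sum the magnitudes of each area piece.
0–2 s: |-8| × 2 = 16 m
2–7 s: |9| × 5 = 45 m
7–10 s: |-6| × 3 = 18 m
10–15 s: |-10| × 5 = 50 m
Total distance = 129 m

129 m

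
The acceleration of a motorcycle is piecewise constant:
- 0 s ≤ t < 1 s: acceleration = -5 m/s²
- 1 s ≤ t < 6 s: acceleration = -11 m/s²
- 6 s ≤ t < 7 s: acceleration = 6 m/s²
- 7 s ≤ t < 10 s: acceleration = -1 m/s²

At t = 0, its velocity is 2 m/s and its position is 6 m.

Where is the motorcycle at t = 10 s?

On each constant-a segment, Δv = aΔt and Δx = v₀Δt + ½aΔt²; chain segment to segment.
0–1 s: v starts 2 m/s; Δx = 2·1 + ½·-5·1² = -0.5 m; v ends -3 m/s.
1–6 s: v starts -3 m/s; Δx = -3·5 + ½·-11·5² = -152.5 m; v ends -58 m/s.
6–7 s: v starts -58 m/s; Δx = -58·1 + ½·6·1² = -55 m; v ends -52 m/s.
7–10 s: v starts -52 m/s; Δx = -52·3 + ½·-1·3² = -160.5 m; v ends -55 m/s.
x(10) = 6 + Σ Δx = -362.5 m.

-362.5 m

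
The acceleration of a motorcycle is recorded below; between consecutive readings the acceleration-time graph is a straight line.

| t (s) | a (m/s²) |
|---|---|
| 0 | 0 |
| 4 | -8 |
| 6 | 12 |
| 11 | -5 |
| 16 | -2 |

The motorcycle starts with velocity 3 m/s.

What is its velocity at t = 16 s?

-9 m/s

Δv equals the area under the a-t graph; then v = v₀ + Δv.
0–4 s: ½(0 + -8)(4) = -16 m/s
4–6 s: ½(-8 + 12)(2) = 4 m/s
6–11 s: ½(12 + -5)(5) = 17.5 m/s
11–16 s: ½(-5 + -2)(5) = -17.5 m/s
Δv = -12 m/s, so v(16) = 3 + (-12) = -9 m/s.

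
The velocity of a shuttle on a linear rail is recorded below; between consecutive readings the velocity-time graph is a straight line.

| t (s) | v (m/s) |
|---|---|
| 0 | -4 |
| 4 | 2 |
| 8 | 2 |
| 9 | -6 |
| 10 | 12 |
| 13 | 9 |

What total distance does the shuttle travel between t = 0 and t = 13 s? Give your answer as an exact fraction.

161/3 m

Total distance travelled is ∫|v| dt — sum the magnitudes of each area piece.
0–4 s: v = 0 at t = 8/3 s; triangle areas 16/3 + 4/3 = 20/3 m
4–8 s: |2| × 4 = 8 m
8–9 s: v = 0 at t = 8.25 s; triangle areas 0.25 + 2.25 = 2.5 m
9–10 s: v = 0 at t = 28/3 s; triangle areas 1 + 4 = 5 m
10–13 s: |½(12 + 9)(3)| = 31.5 m
Total distance = 161/3 m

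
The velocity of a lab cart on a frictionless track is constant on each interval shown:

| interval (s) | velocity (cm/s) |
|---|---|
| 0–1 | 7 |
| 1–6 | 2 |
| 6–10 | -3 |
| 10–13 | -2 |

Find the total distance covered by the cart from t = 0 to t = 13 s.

Total distance travelled is ∫|v| dt — sum the magnitudes of each area piece.
0–1 s: |7| × 1 = 7 cm
1–6 s: |2| × 5 = 10 cm
6–10 s: |-3| × 4 = 12 cm
10–13 s: |-2| × 3 = 6 cm
Total distance = 35 cm

35 cm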